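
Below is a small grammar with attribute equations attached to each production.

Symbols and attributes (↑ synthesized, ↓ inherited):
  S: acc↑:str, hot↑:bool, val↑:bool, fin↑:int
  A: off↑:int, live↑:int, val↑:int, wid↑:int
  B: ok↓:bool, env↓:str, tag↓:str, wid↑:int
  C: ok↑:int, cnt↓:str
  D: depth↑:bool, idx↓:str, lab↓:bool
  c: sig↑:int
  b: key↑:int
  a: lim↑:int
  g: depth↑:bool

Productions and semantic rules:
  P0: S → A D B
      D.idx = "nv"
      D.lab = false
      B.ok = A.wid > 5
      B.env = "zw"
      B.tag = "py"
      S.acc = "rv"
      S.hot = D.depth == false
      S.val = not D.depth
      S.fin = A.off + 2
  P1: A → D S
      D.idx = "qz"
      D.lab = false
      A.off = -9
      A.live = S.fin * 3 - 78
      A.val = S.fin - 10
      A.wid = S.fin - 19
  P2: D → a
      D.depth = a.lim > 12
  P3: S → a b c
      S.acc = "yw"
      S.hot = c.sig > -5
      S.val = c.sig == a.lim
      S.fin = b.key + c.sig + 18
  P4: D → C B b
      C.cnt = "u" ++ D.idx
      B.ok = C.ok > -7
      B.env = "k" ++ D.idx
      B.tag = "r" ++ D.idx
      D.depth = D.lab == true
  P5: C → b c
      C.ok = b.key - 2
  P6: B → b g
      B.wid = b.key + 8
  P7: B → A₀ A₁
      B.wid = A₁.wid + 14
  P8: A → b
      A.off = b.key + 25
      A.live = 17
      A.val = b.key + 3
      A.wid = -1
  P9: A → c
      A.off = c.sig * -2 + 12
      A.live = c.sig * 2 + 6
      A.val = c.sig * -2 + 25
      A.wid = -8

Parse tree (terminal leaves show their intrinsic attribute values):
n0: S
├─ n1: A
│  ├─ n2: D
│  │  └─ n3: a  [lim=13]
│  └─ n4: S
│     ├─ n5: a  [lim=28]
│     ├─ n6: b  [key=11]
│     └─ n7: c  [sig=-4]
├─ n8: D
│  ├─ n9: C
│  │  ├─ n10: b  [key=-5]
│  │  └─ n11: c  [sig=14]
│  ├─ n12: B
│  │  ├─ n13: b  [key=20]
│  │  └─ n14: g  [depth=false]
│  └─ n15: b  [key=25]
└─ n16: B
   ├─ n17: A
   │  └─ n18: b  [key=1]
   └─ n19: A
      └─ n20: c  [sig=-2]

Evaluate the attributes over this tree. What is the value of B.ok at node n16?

true

1. n2.idx = "qz"  ["qz"]
2. n2.lab = false  [false]
3. n3.lim = 13  [terminal]
4. n2.depth = true  [a.lim > 12]
5. n5.lim = 28  [terminal]
6. n6.key = 11  [terminal]
7. n7.sig = -4  [terminal]
8. n4.acc = "yw"  ["yw"]
9. n4.hot = true  [c.sig > -5]
10. n4.val = false  [c.sig == a.lim]
11. n4.fin = 25  [b.key + c.sig + 18]
12. n1.off = -9  [-9]
13. n1.live = -3  [S.fin * 3 - 78]
14. n1.val = 15  [S.fin - 10]
15. n1.wid = 6  [S.fin - 19]
16. n8.idx = "nv"  ["nv"]
17. n8.lab = false  [false]
18. n9.cnt = "unv"  ["u" ++ D.idx]
19. n10.key = -5  [terminal]
20. n11.sig = 14  [terminal]
21. n9.ok = -7  [b.key - 2]
22. n12.ok = false  [C.ok > -7]
23. n12.env = "knv"  ["k" ++ D.idx]
24. n12.tag = "rnv"  ["r" ++ D.idx]
25. n13.key = 20  [terminal]
26. n14.depth = false  [terminal]
27. n12.wid = 28  [b.key + 8]
28. n15.key = 25  [terminal]
29. n8.depth = false  [D.lab == true]
30. n16.ok = true  [A.wid > 5]
31. n16.env = "zw"  ["zw"]
32. n16.tag = "py"  ["py"]
33. n18.key = 1  [terminal]
34. n17.off = 26  [b.key + 25]
35. n17.live = 17  [17]
36. n17.val = 4  [b.key + 3]
37. n17.wid = -1  [-1]
38. n20.sig = -2  [terminal]
39. n19.off = 16  [c.sig * -2 + 12]
40. n19.live = 2  [c.sig * 2 + 6]
41. n19.val = 29  [c.sig * -2 + 25]
42. n19.wid = -8  [-8]
43. n16.wid = 6  [A₁.wid + 14]
44. n0.acc = "rv"  ["rv"]
45. n0.hot = true  [D.depth == false]
46. n0.val = true  [not D.depth]
47. n0.fin = -7  [A.off + 2]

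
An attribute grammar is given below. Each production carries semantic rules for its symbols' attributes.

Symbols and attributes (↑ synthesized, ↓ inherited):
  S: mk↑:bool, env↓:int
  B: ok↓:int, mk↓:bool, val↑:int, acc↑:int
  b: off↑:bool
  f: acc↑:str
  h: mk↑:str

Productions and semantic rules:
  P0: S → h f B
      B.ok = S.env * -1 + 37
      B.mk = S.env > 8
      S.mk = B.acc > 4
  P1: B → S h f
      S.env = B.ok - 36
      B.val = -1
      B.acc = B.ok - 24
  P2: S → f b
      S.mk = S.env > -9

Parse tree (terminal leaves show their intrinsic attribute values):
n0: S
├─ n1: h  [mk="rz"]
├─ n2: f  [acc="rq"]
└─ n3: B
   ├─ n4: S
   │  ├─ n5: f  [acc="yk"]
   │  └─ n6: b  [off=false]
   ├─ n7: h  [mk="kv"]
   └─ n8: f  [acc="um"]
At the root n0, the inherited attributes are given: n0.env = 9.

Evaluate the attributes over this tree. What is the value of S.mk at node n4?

1. n0.env = 9  [given at root]
2. n1.mk = "rz"  [terminal]
3. n2.acc = "rq"  [terminal]
4. n3.ok = 28  [S.env * -1 + 37]
5. n3.mk = true  [S.env > 8]
6. n4.env = -8  [B.ok - 36]
7. n5.acc = "yk"  [terminal]
8. n6.off = false  [terminal]
9. n4.mk = true  [S.env > -9]
10. n7.mk = "kv"  [terminal]
11. n8.acc = "um"  [terminal]
12. n3.val = -1  [-1]
13. n3.acc = 4  [B.ok - 24]
14. n0.mk = false  [B.acc > 4]

true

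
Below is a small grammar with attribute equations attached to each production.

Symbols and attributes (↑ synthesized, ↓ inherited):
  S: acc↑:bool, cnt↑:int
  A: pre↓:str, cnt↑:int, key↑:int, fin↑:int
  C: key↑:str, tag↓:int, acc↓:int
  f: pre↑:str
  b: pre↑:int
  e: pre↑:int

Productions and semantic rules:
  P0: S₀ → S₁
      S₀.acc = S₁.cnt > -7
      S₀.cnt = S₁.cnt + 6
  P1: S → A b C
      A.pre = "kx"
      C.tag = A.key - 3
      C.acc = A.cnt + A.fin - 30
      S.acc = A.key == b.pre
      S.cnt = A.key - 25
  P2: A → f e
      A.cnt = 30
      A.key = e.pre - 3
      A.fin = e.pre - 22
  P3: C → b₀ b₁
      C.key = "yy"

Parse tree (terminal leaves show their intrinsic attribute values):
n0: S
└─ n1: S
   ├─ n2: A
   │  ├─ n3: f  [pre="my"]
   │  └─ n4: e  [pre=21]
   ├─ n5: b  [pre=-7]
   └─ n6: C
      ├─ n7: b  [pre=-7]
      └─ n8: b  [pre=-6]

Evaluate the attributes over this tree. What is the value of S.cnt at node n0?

1. n2.pre = "kx"  ["kx"]
2. n3.pre = "my"  [terminal]
3. n4.pre = 21  [terminal]
4. n2.cnt = 30  [30]
5. n2.key = 18  [e.pre - 3]
6. n2.fin = -1  [e.pre - 22]
7. n5.pre = -7  [terminal]
8. n6.tag = 15  [A.key - 3]
9. n6.acc = -1  [A.cnt + A.fin - 30]
10. n7.pre = -7  [terminal]
11. n8.pre = -6  [terminal]
12. n6.key = "yy"  ["yy"]
13. n1.acc = false  [A.key == b.pre]
14. n1.cnt = -7  [A.key - 25]
15. n0.acc = false  [S₁.cnt > -7]
16. n0.cnt = -1  [S₁.cnt + 6]

-1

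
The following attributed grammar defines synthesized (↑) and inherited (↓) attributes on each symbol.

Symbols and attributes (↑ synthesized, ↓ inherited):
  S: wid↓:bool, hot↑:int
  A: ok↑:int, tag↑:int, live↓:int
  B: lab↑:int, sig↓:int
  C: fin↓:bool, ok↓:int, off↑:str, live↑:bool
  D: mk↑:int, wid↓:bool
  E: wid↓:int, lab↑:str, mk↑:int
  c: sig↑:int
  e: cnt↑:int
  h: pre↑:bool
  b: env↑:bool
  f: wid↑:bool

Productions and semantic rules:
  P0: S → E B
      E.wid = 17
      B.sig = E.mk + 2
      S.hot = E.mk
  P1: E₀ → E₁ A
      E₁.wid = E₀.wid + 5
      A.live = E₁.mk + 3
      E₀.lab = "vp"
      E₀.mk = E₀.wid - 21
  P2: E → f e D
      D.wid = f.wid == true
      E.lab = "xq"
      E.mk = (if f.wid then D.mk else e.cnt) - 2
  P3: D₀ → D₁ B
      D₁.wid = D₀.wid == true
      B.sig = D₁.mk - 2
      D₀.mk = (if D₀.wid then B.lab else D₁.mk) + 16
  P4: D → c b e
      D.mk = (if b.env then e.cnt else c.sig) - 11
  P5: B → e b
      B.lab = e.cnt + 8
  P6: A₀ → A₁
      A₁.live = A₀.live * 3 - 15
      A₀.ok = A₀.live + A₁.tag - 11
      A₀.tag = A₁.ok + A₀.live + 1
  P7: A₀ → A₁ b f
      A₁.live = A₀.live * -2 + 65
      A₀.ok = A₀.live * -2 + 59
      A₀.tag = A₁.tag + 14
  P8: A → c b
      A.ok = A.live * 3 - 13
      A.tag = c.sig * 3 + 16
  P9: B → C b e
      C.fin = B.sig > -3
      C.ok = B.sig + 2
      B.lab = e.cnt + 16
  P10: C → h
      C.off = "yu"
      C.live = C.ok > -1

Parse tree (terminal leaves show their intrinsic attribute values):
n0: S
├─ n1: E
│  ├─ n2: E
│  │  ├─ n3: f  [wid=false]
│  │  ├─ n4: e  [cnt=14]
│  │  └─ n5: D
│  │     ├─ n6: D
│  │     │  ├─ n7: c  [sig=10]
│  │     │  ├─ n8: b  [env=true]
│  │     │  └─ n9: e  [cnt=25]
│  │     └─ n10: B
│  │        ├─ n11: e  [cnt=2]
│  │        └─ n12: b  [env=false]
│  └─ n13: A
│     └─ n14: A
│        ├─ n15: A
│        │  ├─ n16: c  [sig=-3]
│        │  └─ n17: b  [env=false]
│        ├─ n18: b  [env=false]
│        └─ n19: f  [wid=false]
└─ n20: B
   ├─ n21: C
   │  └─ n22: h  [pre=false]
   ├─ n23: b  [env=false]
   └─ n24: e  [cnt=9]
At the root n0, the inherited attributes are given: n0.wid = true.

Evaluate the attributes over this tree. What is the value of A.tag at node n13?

1. n0.wid = true  [given at root]
2. n1.wid = 17  [17]
3. n2.wid = 22  [E₀.wid + 5]
4. n3.wid = false  [terminal]
5. n4.cnt = 14  [terminal]
6. n5.wid = false  [f.wid == true]
7. n6.wid = false  [D₀.wid == true]
8. n7.sig = 10  [terminal]
9. n8.env = true  [terminal]
10. n9.cnt = 25  [terminal]
11. n6.mk = 14  [(if b.env then e.cnt else c.sig) - 11]
12. n10.sig = 12  [D₁.mk - 2]
13. n11.cnt = 2  [terminal]
14. n12.env = false  [terminal]
15. n10.lab = 10  [e.cnt + 8]
16. n5.mk = 30  [(if D₀.wid then B.lab else D₁.mk) + 16]
17. n2.lab = "xq"  ["xq"]
18. n2.mk = 12  [(if f.wid then D.mk else e.cnt) - 2]
19. n13.live = 15  [E₁.mk + 3]
20. n14.live = 30  [A₀.live * 3 - 15]
21. n15.live = 5  [A₀.live * -2 + 65]
22. n16.sig = -3  [terminal]
23. n17.env = false  [terminal]
24. n15.ok = 2  [A.live * 3 - 13]
25. n15.tag = 7  [c.sig * 3 + 16]
26. n18.env = false  [terminal]
27. n19.wid = false  [terminal]
28. n14.ok = -1  [A₀.live * -2 + 59]
29. n14.tag = 21  [A₁.tag + 14]
30. n13.ok = 25  [A₀.live + A₁.tag - 11]
31. n13.tag = 15  [A₁.ok + A₀.live + 1]
32. n1.lab = "vp"  ["vp"]
33. n1.mk = -4  [E₀.wid - 21]
34. n20.sig = -2  [E.mk + 2]
35. n21.fin = true  [B.sig > -3]
36. n21.ok = 0  [B.sig + 2]
37. n22.pre = false  [terminal]
38. n21.off = "yu"  ["yu"]
39. n21.live = true  [C.ok > -1]
40. n23.env = false  [terminal]
41. n24.cnt = 9  [terminal]
42. n20.lab = 25  [e.cnt + 16]
43. n0.hot = -4  [E.mk]

15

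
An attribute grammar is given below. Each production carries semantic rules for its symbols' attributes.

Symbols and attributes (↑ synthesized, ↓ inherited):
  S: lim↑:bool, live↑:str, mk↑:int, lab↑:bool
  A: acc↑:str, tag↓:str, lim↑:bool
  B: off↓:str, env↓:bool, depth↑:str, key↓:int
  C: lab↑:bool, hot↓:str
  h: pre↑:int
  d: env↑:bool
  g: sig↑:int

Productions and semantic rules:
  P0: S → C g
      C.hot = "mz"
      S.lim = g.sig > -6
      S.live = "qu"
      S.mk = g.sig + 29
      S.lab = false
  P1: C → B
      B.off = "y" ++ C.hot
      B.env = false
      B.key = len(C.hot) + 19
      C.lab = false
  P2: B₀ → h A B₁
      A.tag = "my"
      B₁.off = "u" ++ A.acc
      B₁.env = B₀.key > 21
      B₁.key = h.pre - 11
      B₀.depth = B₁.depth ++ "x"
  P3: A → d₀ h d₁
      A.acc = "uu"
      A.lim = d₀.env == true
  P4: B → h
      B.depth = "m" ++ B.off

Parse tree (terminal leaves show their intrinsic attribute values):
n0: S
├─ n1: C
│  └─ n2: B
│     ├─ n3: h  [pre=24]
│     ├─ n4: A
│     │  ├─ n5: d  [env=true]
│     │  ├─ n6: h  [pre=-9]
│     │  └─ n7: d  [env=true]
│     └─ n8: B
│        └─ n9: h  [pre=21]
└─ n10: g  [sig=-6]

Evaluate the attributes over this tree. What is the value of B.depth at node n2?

"muuux"

1. n1.hot = "mz"  ["mz"]
2. n2.off = "ymz"  ["y" ++ C.hot]
3. n2.env = false  [false]
4. n2.key = 21  [len(C.hot) + 19]
5. n3.pre = 24  [terminal]
6. n4.tag = "my"  ["my"]
7. n5.env = true  [terminal]
8. n6.pre = -9  [terminal]
9. n7.env = true  [terminal]
10. n4.acc = "uu"  ["uu"]
11. n4.lim = true  [d₀.env == true]
12. n8.off = "uuu"  ["u" ++ A.acc]
13. n8.env = false  [B₀.key > 21]
14. n8.key = 13  [h.pre - 11]
15. n9.pre = 21  [terminal]
16. n8.depth = "muuu"  ["m" ++ B.off]
17. n2.depth = "muuux"  [B₁.depth ++ "x"]
18. n1.lab = false  [false]
19. n10.sig = -6  [terminal]
20. n0.lim = false  [g.sig > -6]
21. n0.live = "qu"  ["qu"]
22. n0.mk = 23  [g.sig + 29]
23. n0.lab = false  [false]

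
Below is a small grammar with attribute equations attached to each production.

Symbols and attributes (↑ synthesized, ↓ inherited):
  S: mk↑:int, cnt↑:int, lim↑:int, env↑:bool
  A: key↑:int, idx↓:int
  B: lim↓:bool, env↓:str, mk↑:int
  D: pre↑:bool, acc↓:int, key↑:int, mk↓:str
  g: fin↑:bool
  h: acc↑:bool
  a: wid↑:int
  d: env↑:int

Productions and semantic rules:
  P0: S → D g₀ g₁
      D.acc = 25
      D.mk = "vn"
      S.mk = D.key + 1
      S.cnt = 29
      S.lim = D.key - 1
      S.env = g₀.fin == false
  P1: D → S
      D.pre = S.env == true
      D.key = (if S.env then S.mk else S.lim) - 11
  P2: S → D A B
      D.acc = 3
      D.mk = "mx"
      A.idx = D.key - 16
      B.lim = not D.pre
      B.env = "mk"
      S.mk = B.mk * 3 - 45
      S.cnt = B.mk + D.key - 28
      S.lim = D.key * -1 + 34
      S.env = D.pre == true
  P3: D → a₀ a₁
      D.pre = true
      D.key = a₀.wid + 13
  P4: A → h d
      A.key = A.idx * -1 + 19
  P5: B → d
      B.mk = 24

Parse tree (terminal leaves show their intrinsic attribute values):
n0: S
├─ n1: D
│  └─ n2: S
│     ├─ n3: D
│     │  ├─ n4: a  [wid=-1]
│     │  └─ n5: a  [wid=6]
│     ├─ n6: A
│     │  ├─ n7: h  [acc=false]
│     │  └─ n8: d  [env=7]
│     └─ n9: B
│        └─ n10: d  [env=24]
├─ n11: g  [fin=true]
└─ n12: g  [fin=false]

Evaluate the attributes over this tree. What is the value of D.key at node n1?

16

1. n1.acc = 25  [25]
2. n1.mk = "vn"  ["vn"]
3. n3.acc = 3  [3]
4. n3.mk = "mx"  ["mx"]
5. n4.wid = -1  [terminal]
6. n5.wid = 6  [terminal]
7. n3.pre = true  [true]
8. n3.key = 12  [a₀.wid + 13]
9. n6.idx = -4  [D.key - 16]
10. n7.acc = false  [terminal]
11. n8.env = 7  [terminal]
12. n6.key = 23  [A.idx * -1 + 19]
13. n9.lim = false  [not D.pre]
14. n9.env = "mk"  ["mk"]
15. n10.env = 24  [terminal]
16. n9.mk = 24  [24]
17. n2.mk = 27  [B.mk * 3 - 45]
18. n2.cnt = 8  [B.mk + D.key - 28]
19. n2.lim = 22  [D.key * -1 + 34]
20. n2.env = true  [D.pre == true]
21. n1.pre = true  [S.env == true]
22. n1.key = 16  [(if S.env then S.mk else S.lim) - 11]
23. n11.fin = true  [terminal]
24. n12.fin = false  [terminal]
25. n0.mk = 17  [D.key + 1]
26. n0.cnt = 29  [29]
27. n0.lim = 15  [D.key - 1]
28. n0.env = false  [g₀.fin == false]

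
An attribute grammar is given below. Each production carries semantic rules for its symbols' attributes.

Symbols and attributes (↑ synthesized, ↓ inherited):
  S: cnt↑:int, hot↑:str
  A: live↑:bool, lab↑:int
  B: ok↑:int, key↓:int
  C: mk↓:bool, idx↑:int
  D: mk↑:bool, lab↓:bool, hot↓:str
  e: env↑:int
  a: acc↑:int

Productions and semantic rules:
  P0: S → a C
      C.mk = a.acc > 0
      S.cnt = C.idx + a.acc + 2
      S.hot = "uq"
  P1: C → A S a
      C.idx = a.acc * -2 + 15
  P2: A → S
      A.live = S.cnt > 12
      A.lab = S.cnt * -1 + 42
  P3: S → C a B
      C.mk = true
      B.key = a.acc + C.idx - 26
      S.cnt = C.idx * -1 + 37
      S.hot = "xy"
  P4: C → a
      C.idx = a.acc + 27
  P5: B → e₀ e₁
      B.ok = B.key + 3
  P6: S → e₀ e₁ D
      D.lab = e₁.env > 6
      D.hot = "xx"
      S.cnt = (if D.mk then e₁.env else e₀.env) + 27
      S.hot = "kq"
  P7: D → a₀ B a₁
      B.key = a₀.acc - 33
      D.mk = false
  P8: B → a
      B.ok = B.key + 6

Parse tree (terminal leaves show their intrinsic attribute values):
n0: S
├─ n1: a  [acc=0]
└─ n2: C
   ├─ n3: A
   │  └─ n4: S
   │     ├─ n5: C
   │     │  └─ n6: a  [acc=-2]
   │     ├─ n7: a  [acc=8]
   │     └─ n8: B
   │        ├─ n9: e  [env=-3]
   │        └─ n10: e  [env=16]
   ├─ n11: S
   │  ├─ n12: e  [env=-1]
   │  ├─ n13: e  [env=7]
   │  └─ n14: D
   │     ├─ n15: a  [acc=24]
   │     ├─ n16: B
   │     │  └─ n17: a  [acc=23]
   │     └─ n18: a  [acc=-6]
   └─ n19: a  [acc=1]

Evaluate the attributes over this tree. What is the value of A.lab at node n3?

30

1. n1.acc = 0  [terminal]
2. n2.mk = false  [a.acc > 0]
3. n5.mk = true  [true]
4. n6.acc = -2  [terminal]
5. n5.idx = 25  [a.acc + 27]
6. n7.acc = 8  [terminal]
7. n8.key = 7  [a.acc + C.idx - 26]
8. n9.env = -3  [terminal]
9. n10.env = 16  [terminal]
10. n8.ok = 10  [B.key + 3]
11. n4.cnt = 12  [C.idx * -1 + 37]
12. n4.hot = "xy"  ["xy"]
13. n3.live = false  [S.cnt > 12]
14. n3.lab = 30  [S.cnt * -1 + 42]
15. n12.env = -1  [terminal]
16. n13.env = 7  [terminal]
17. n14.lab = true  [e₁.env > 6]
18. n14.hot = "xx"  ["xx"]
19. n15.acc = 24  [terminal]
20. n16.key = -9  [a₀.acc - 33]
21. n17.acc = 23  [terminal]
22. n16.ok = -3  [B.key + 6]
23. n18.acc = -6  [terminal]
24. n14.mk = false  [false]
25. n11.cnt = 26  [(if D.mk then e₁.env else e₀.env) + 27]
26. n11.hot = "kq"  ["kq"]
27. n19.acc = 1  [terminal]
28. n2.idx = 13  [a.acc * -2 + 15]
29. n0.cnt = 15  [C.idx + a.acc + 2]
30. n0.hot = "uq"  ["uq"]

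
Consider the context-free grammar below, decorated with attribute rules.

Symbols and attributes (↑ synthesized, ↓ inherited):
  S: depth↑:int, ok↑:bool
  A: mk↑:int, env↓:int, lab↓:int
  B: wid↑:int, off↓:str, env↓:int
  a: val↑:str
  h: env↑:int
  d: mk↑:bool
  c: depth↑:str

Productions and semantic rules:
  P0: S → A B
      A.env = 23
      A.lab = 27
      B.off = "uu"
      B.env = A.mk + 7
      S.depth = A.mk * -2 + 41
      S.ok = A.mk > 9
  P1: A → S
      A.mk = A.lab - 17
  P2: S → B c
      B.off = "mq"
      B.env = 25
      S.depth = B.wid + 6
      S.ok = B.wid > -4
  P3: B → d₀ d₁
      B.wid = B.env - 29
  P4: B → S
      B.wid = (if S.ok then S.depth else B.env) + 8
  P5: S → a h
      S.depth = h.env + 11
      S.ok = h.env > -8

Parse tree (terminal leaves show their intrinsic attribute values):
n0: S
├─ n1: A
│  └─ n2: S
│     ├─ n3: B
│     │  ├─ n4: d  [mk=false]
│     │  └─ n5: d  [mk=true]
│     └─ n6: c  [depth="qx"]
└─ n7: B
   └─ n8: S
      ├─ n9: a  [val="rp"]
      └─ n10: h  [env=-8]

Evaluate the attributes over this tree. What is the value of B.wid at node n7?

25

1. n1.env = 23  [23]
2. n1.lab = 27  [27]
3. n3.off = "mq"  ["mq"]
4. n3.env = 25  [25]
5. n4.mk = false  [terminal]
6. n5.mk = true  [terminal]
7. n3.wid = -4  [B.env - 29]
8. n6.depth = "qx"  [terminal]
9. n2.depth = 2  [B.wid + 6]
10. n2.ok = false  [B.wid > -4]
11. n1.mk = 10  [A.lab - 17]
12. n7.off = "uu"  ["uu"]
13. n7.env = 17  [A.mk + 7]
14. n9.val = "rp"  [terminal]
15. n10.env = -8  [terminal]
16. n8.depth = 3  [h.env + 11]
17. n8.ok = false  [h.env > -8]
18. n7.wid = 25  [(if S.ok then S.depth else B.env) + 8]
19. n0.depth = 21  [A.mk * -2 + 41]
20. n0.ok = true  [A.mk > 9]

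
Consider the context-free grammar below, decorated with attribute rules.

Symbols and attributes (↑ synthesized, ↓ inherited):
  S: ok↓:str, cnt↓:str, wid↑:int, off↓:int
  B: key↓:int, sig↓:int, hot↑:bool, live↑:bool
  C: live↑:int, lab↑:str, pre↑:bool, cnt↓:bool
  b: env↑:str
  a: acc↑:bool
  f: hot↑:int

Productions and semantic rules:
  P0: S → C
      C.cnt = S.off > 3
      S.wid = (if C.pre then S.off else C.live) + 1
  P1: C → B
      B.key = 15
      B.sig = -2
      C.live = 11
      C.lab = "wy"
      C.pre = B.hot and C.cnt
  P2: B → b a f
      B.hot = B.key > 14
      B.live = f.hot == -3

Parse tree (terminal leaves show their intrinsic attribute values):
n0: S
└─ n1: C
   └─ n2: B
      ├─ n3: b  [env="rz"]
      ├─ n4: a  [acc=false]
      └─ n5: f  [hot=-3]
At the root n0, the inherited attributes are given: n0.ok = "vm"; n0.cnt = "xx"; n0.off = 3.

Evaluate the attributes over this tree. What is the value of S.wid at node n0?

1. n0.ok = "vm"  [given at root]
2. n0.cnt = "xx"  [given at root]
3. n0.off = 3  [given at root]
4. n1.cnt = false  [S.off > 3]
5. n2.key = 15  [15]
6. n2.sig = -2  [-2]
7. n3.env = "rz"  [terminal]
8. n4.acc = false  [terminal]
9. n5.hot = -3  [terminal]
10. n2.hot = true  [B.key > 14]
11. n2.live = true  [f.hot == -3]
12. n1.live = 11  [11]
13. n1.lab = "wy"  ["wy"]
14. n1.pre = false  [B.hot and C.cnt]
15. n0.wid = 12  [(if C.pre then S.off else C.live) + 1]

12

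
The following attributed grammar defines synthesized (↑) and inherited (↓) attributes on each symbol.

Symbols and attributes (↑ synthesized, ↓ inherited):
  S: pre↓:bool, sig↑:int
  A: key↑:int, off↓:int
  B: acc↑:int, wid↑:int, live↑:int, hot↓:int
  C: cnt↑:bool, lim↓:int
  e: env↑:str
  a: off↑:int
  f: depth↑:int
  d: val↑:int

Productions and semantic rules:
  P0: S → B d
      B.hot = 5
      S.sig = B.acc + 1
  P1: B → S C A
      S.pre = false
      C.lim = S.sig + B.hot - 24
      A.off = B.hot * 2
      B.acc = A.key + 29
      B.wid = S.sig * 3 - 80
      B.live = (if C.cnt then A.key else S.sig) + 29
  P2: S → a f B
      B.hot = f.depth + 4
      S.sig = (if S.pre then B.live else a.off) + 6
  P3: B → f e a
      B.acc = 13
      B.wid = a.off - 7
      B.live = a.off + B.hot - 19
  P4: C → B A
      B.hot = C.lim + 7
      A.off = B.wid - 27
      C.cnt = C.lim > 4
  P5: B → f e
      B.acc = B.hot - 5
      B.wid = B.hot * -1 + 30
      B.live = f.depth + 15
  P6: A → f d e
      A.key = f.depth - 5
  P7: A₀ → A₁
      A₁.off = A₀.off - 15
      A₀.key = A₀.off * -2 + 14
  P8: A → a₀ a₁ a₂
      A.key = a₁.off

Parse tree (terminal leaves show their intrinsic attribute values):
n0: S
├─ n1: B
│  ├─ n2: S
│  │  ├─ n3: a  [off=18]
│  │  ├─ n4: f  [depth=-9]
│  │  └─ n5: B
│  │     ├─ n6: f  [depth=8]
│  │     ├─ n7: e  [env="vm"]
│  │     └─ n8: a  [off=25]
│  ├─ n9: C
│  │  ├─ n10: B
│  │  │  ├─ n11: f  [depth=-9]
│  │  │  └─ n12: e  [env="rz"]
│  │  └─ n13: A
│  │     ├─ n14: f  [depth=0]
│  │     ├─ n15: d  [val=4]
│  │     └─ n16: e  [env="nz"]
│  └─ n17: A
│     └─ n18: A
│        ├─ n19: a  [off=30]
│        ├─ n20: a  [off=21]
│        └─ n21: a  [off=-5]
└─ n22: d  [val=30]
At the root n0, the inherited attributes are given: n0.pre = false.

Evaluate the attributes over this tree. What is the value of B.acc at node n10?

7

1. n0.pre = false  [given at root]
2. n1.hot = 5  [5]
3. n2.pre = false  [false]
4. n3.off = 18  [terminal]
5. n4.depth = -9  [terminal]
6. n5.hot = -5  [f.depth + 4]
7. n6.depth = 8  [terminal]
8. n7.env = "vm"  [terminal]
9. n8.off = 25  [terminal]
10. n5.acc = 13  [13]
11. n5.wid = 18  [a.off - 7]
12. n5.live = 1  [a.off + B.hot - 19]
13. n2.sig = 24  [(if S.pre then B.live else a.off) + 6]
14. n9.lim = 5  [S.sig + B.hot - 24]
15. n10.hot = 12  [C.lim + 7]
16. n11.depth = -9  [terminal]
17. n12.env = "rz"  [terminal]
18. n10.acc = 7  [B.hot - 5]
19. n10.wid = 18  [B.hot * -1 + 30]
20. n10.live = 6  [f.depth + 15]
21. n13.off = -9  [B.wid - 27]
22. n14.depth = 0  [terminal]
23. n15.val = 4  [terminal]
24. n16.env = "nz"  [terminal]
25. n13.key = -5  [f.depth - 5]
26. n9.cnt = true  [C.lim > 4]
27. n17.off = 10  [B.hot * 2]
28. n18.off = -5  [A₀.off - 15]
29. n19.off = 30  [terminal]
30. n20.off = 21  [terminal]
31. n21.off = -5  [terminal]
32. n18.key = 21  [a₁.off]
33. n17.key = -6  [A₀.off * -2 + 14]
34. n1.acc = 23  [A.key + 29]
35. n1.wid = -8  [S.sig * 3 - 80]
36. n1.live = 23  [(if C.cnt then A.key else S.sig) + 29]
37. n22.val = 30  [terminal]
38. n0.sig = 24  [B.acc + 1]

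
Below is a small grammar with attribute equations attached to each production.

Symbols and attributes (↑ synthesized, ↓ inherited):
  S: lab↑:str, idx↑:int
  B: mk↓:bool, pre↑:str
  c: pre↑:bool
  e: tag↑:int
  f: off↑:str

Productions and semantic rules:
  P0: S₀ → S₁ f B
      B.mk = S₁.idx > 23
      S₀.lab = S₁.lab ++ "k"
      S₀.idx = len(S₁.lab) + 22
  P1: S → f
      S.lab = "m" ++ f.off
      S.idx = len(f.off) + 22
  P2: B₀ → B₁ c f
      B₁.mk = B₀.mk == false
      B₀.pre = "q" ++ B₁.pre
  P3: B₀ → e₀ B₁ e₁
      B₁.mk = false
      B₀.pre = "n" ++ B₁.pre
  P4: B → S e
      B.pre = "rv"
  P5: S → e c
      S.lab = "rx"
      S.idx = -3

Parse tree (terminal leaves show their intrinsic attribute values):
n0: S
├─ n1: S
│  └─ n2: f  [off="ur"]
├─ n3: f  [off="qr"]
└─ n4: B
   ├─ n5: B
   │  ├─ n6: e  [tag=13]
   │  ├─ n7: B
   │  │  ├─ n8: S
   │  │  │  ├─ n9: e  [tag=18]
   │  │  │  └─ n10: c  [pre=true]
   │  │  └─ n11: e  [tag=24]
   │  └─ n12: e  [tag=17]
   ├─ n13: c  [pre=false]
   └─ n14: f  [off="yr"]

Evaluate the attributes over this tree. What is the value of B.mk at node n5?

false

1. n2.off = "ur"  [terminal]
2. n1.lab = "mur"  ["m" ++ f.off]
3. n1.idx = 24  [len(f.off) + 22]
4. n3.off = "qr"  [terminal]
5. n4.mk = true  [S₁.idx > 23]
6. n5.mk = false  [B₀.mk == false]
7. n6.tag = 13  [terminal]
8. n7.mk = false  [false]
9. n9.tag = 18  [terminal]
10. n10.pre = true  [terminal]
11. n8.lab = "rx"  ["rx"]
12. n8.idx = -3  [-3]
13. n11.tag = 24  [terminal]
14. n7.pre = "rv"  ["rv"]
15. n12.tag = 17  [terminal]
16. n5.pre = "nrv"  ["n" ++ B₁.pre]
17. n13.pre = false  [terminal]
18. n14.off = "yr"  [terminal]
19. n4.pre = "qnrv"  ["q" ++ B₁.pre]
20. n0.lab = "murk"  [S₁.lab ++ "k"]
21. n0.idx = 25  [len(S₁.lab) + 22]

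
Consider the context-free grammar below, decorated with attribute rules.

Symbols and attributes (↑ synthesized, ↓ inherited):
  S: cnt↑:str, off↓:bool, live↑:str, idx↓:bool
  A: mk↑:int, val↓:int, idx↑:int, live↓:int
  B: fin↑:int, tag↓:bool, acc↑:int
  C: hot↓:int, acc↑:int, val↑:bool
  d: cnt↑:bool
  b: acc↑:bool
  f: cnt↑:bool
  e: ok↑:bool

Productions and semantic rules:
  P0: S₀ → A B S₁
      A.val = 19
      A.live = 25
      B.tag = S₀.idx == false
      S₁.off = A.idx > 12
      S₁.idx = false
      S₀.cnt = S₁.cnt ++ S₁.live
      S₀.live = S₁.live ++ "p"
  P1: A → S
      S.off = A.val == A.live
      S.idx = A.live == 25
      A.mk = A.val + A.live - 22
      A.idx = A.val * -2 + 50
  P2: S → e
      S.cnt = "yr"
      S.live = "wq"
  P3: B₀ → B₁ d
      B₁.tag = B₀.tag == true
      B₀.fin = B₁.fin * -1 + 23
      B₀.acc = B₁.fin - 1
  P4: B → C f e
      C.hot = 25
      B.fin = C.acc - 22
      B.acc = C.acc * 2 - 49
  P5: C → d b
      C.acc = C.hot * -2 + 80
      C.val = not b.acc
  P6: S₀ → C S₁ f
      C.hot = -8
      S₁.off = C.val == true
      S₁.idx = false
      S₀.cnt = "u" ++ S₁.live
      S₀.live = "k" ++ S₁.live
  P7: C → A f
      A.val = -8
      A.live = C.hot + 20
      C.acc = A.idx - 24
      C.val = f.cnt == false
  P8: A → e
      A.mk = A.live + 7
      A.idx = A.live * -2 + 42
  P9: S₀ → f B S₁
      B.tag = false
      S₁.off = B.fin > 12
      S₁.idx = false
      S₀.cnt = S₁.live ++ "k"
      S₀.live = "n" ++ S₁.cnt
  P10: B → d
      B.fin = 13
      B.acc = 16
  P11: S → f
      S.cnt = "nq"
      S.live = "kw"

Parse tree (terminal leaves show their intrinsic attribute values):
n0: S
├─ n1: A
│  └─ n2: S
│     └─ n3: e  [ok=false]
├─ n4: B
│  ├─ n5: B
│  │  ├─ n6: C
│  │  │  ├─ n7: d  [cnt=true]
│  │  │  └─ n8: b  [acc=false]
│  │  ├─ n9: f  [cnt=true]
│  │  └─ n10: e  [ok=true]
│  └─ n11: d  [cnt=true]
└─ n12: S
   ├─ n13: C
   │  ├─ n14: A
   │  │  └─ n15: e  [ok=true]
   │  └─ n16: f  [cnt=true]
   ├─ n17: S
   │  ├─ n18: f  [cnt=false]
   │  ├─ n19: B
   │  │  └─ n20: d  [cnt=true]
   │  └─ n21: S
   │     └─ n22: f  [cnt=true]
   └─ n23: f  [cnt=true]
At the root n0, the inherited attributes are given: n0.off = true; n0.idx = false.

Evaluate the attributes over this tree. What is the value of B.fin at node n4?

15

1. n0.off = true  [given at root]
2. n0.idx = false  [given at root]
3. n1.val = 19  [19]
4. n1.live = 25  [25]
5. n2.off = false  [A.val == A.live]
6. n2.idx = true  [A.live == 25]
7. n3.ok = false  [terminal]
8. n2.cnt = "yr"  ["yr"]
9. n2.live = "wq"  ["wq"]
10. n1.mk = 22  [A.val + A.live - 22]
11. n1.idx = 12  [A.val * -2 + 50]
12. n4.tag = true  [S₀.idx == false]
13. n5.tag = true  [B₀.tag == true]
14. n6.hot = 25  [25]
15. n7.cnt = true  [terminal]
16. n8.acc = false  [terminal]
17. n6.acc = 30  [C.hot * -2 + 80]
18. n6.val = true  [not b.acc]
19. n9.cnt = true  [terminal]
20. n10.ok = true  [terminal]
21. n5.fin = 8  [C.acc - 22]
22. n5.acc = 11  [C.acc * 2 - 49]
23. n11.cnt = true  [terminal]
24. n4.fin = 15  [B₁.fin * -1 + 23]
25. n4.acc = 7  [B₁.fin - 1]
26. n12.off = false  [A.idx > 12]
27. n12.idx = false  [false]
28. n13.hot = -8  [-8]
29. n14.val = -8  [-8]
30. n14.live = 12  [C.hot + 20]
31. n15.ok = true  [terminal]
32. n14.mk = 19  [A.live + 7]
33. n14.idx = 18  [A.live * -2 + 42]
34. n16.cnt = true  [terminal]
35. n13.acc = -6  [A.idx - 24]
36. n13.val = false  [f.cnt == false]
37. n17.off = false  [C.val == true]
38. n17.idx = false  [false]
39. n18.cnt = false  [terminal]
40. n19.tag = false  [false]
41. n20.cnt = true  [terminal]
42. n19.fin = 13  [13]
43. n19.acc = 16  [16]
44. n21.off = true  [B.fin > 12]
45. n21.idx = false  [false]
46. n22.cnt = true  [terminal]
47. n21.cnt = "nq"  ["nq"]
48. n21.live = "kw"  ["kw"]
49. n17.cnt = "kwk"  [S₁.live ++ "k"]
50. n17.live = "nnq"  ["n" ++ S₁.cnt]
51. n23.cnt = true  [terminal]
52. n12.cnt = "unnq"  ["u" ++ S₁.live]
53. n12.live = "knnq"  ["k" ++ S₁.live]
54. n0.cnt = "unnqknnq"  [S₁.cnt ++ S₁.live]
55. n0.live = "knnqp"  [S₁.live ++ "p"]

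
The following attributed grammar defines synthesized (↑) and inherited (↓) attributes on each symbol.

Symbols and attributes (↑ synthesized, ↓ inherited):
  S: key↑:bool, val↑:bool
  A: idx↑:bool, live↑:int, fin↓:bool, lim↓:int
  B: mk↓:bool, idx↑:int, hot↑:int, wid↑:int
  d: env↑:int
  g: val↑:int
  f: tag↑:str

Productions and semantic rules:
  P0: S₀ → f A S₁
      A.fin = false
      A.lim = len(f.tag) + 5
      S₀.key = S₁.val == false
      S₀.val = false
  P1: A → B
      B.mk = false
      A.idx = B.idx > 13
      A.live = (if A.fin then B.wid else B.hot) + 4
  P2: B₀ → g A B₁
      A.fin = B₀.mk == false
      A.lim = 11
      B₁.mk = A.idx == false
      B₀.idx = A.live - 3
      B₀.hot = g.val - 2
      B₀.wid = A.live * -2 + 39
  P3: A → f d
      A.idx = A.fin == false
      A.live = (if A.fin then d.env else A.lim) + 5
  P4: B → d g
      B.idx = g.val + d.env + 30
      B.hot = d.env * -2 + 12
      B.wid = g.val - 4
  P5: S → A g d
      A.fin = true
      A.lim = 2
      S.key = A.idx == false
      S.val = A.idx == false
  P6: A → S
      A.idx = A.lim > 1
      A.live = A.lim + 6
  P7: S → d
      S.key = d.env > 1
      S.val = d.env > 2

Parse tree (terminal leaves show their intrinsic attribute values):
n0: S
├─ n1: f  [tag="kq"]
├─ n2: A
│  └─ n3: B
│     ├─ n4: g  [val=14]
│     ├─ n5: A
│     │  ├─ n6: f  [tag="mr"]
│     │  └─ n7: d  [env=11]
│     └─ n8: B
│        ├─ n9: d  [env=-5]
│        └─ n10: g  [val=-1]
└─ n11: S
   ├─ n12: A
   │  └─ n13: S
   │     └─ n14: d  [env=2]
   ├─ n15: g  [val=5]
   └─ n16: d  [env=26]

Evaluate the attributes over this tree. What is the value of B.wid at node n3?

7

1. n1.tag = "kq"  [terminal]
2. n2.fin = false  [false]
3. n2.lim = 7  [len(f.tag) + 5]
4. n3.mk = false  [false]
5. n4.val = 14  [terminal]
6. n5.fin = true  [B₀.mk == false]
7. n5.lim = 11  [11]
8. n6.tag = "mr"  [terminal]
9. n7.env = 11  [terminal]
10. n5.idx = false  [A.fin == false]
11. n5.live = 16  [(if A.fin then d.env else A.lim) + 5]
12. n8.mk = true  [A.idx == false]
13. n9.env = -5  [terminal]
14. n10.val = -1  [terminal]
15. n8.idx = 24  [g.val + d.env + 30]
16. n8.hot = 22  [d.env * -2 + 12]
17. n8.wid = -5  [g.val - 4]
18. n3.idx = 13  [A.live - 3]
19. n3.hot = 12  [g.val - 2]
20. n3.wid = 7  [A.live * -2 + 39]
21. n2.idx = false  [B.idx > 13]
22. n2.live = 16  [(if A.fin then B.wid else B.hot) + 4]
23. n12.fin = true  [true]
24. n12.lim = 2  [2]
25. n14.env = 2  [terminal]
26. n13.key = true  [d.env > 1]
27. n13.val = false  [d.env > 2]
28. n12.idx = true  [A.lim > 1]
29. n12.live = 8  [A.lim + 6]
30. n15.val = 5  [terminal]
31. n16.env = 26  [terminal]
32. n11.key = false  [A.idx == false]
33. n11.val = false  [A.idx == false]
34. n0.key = true  [S₁.val == false]
35. n0.val = false  [false]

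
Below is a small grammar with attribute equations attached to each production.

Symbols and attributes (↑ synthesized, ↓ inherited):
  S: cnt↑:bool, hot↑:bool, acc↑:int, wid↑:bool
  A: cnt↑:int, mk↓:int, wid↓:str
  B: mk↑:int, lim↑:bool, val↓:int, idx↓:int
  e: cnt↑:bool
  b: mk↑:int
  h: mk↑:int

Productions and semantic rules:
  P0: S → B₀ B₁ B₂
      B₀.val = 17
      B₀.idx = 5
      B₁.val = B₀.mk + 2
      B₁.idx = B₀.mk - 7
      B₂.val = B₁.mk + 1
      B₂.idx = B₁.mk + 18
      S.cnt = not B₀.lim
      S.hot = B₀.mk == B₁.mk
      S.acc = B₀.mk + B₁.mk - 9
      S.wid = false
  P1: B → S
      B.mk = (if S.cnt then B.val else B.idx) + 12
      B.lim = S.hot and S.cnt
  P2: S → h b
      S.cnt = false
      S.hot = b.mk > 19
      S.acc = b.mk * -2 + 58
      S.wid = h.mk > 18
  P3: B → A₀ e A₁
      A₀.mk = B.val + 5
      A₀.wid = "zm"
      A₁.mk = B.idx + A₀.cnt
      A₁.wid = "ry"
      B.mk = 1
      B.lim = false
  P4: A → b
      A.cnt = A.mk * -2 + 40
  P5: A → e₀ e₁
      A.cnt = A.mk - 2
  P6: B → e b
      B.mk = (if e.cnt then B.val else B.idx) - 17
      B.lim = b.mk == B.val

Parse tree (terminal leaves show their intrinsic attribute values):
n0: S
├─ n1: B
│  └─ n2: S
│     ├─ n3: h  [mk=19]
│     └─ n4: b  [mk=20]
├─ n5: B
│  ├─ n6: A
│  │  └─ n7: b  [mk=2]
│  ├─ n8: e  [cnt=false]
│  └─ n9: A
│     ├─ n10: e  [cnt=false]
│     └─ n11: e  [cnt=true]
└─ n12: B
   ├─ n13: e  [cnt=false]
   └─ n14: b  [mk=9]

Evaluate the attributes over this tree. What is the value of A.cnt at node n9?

0

1. n1.val = 17  [17]
2. n1.idx = 5  [5]
3. n3.mk = 19  [terminal]
4. n4.mk = 20  [terminal]
5. n2.cnt = false  [false]
6. n2.hot = true  [b.mk > 19]
7. n2.acc = 18  [b.mk * -2 + 58]
8. n2.wid = true  [h.mk > 18]
9. n1.mk = 17  [(if S.cnt then B.val else B.idx) + 12]
10. n1.lim = false  [S.hot and S.cnt]
11. n5.val = 19  [B₀.mk + 2]
12. n5.idx = 10  [B₀.mk - 7]
13. n6.mk = 24  [B.val + 5]
14. n6.wid = "zm"  ["zm"]
15. n7.mk = 2  [terminal]
16. n6.cnt = -8  [A.mk * -2 + 40]
17. n8.cnt = false  [terminal]
18. n9.mk = 2  [B.idx + A₀.cnt]
19. n9.wid = "ry"  ["ry"]
20. n10.cnt = false  [terminal]
21. n11.cnt = true  [terminal]
22. n9.cnt = 0  [A.mk - 2]
23. n5.mk = 1  [1]
24. n5.lim = false  [false]
25. n12.val = 2  [B₁.mk + 1]
26. n12.idx = 19  [B₁.mk + 18]
27. n13.cnt = false  [terminal]
28. n14.mk = 9  [terminal]
29. n12.mk = 2  [(if e.cnt then B.val else B.idx) - 17]
30. n12.lim = false  [b.mk == B.val]
31. n0.cnt = true  [not B₀.lim]
32. n0.hot = false  [B₀.mk == B₁.mk]
33. n0.acc = 9  [B₀.mk + B₁.mk - 9]
34. n0.wid = false  [false]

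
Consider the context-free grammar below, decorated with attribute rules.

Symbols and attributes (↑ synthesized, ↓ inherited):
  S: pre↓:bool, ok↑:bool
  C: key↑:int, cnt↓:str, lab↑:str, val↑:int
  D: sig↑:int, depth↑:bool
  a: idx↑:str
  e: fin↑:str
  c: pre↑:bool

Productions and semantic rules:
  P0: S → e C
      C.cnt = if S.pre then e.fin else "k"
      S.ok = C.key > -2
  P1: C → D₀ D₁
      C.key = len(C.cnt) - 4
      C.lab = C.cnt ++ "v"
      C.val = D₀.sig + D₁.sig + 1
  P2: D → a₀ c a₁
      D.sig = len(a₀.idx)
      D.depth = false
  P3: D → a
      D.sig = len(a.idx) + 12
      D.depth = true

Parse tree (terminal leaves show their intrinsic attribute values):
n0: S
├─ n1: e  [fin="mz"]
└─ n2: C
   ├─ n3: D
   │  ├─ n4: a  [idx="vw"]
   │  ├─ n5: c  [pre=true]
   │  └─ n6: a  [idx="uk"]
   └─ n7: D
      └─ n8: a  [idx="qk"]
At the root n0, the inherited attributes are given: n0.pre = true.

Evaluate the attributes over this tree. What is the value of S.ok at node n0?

false

1. n0.pre = true  [given at root]
2. n1.fin = "mz"  [terminal]
3. n2.cnt = "mz"  [if S.pre then e.fin else "k"]
4. n4.idx = "vw"  [terminal]
5. n5.pre = true  [terminal]
6. n6.idx = "uk"  [terminal]
7. n3.sig = 2  [len(a₀.idx)]
8. n3.depth = false  [false]
9. n8.idx = "qk"  [terminal]
10. n7.sig = 14  [len(a.idx) + 12]
11. n7.depth = true  [true]
12. n2.key = -2  [len(C.cnt) - 4]
13. n2.lab = "mzv"  [C.cnt ++ "v"]
14. n2.val = 17  [D₀.sig + D₁.sig + 1]
15. n0.ok = false  [C.key > -2]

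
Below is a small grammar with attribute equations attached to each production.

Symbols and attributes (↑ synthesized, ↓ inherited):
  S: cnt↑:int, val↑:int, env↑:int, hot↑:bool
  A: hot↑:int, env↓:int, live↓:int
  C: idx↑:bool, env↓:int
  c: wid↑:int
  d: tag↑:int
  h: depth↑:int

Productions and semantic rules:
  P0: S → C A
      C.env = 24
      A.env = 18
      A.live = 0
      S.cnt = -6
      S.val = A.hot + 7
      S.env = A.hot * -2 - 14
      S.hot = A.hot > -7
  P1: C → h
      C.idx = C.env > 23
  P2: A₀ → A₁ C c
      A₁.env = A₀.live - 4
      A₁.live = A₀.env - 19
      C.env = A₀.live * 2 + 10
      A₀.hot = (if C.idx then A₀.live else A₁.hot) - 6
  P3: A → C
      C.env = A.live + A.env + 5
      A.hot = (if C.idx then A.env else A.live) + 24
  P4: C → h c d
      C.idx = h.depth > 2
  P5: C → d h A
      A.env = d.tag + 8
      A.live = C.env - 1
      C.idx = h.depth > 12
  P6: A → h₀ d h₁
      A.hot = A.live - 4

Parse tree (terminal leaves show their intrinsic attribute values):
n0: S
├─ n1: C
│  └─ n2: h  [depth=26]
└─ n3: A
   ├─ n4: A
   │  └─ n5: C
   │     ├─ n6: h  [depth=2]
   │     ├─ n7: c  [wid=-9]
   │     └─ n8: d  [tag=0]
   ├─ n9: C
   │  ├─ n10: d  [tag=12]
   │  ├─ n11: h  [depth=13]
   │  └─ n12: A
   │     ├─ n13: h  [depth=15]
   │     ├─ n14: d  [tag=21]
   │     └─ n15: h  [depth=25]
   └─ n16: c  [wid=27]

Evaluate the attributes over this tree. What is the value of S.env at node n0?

-2

1. n1.env = 24  [24]
2. n2.depth = 26  [terminal]
3. n1.idx = true  [C.env > 23]
4. n3.env = 18  [18]
5. n3.live = 0  [0]
6. n4.env = -4  [A₀.live - 4]
7. n4.live = -1  [A₀.env - 19]
8. n5.env = 0  [A.live + A.env + 5]
9. n6.depth = 2  [terminal]
10. n7.wid = -9  [terminal]
11. n8.tag = 0  [terminal]
12. n5.idx = false  [h.depth > 2]
13. n4.hot = 23  [(if C.idx then A.env else A.live) + 24]
14. n9.env = 10  [A₀.live * 2 + 10]
15. n10.tag = 12  [terminal]
16. n11.depth = 13  [terminal]
17. n12.env = 20  [d.tag + 8]
18. n12.live = 9  [C.env - 1]
19. n13.depth = 15  [terminal]
20. n14.tag = 21  [terminal]
21. n15.depth = 25  [terminal]
22. n12.hot = 5  [A.live - 4]
23. n9.idx = true  [h.depth > 12]
24. n16.wid = 27  [terminal]
25. n3.hot = -6  [(if C.idx then A₀.live else A₁.hot) - 6]
26. n0.cnt = -6  [-6]
27. n0.val = 1  [A.hot + 7]
28. n0.env = -2  [A.hot * -2 - 14]
29. n0.hot = true  [A.hot > -7]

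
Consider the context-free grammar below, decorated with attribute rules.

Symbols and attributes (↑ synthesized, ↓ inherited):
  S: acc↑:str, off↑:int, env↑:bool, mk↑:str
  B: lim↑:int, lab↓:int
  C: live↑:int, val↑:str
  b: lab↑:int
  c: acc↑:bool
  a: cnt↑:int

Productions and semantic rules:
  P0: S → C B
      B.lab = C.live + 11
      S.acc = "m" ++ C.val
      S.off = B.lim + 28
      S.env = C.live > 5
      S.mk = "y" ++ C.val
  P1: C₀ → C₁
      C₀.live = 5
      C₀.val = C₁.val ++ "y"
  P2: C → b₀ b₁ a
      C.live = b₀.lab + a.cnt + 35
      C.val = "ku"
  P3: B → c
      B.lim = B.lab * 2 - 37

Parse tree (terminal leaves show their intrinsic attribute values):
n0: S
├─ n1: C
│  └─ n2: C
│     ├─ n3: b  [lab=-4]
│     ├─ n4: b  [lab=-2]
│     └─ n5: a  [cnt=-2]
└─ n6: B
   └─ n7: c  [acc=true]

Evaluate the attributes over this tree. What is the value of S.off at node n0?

23

1. n3.lab = -4  [terminal]
2. n4.lab = -2  [terminal]
3. n5.cnt = -2  [terminal]
4. n2.live = 29  [b₀.lab + a.cnt + 35]
5. n2.val = "ku"  ["ku"]
6. n1.live = 5  [5]
7. n1.val = "kuy"  [C₁.val ++ "y"]
8. n6.lab = 16  [C.live + 11]
9. n7.acc = true  [terminal]
10. n6.lim = -5  [B.lab * 2 - 37]
11. n0.acc = "mkuy"  ["m" ++ C.val]
12. n0.off = 23  [B.lim + 28]
13. n0.env = false  [C.live > 5]
14. n0.mk = "ykuy"  ["y" ++ C.val]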